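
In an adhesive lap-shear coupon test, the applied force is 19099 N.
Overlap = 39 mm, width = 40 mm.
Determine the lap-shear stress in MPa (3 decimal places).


stress = F / (overlap * width)
= 19099 / (39 * 40)
= 12.243 MPa

12.243


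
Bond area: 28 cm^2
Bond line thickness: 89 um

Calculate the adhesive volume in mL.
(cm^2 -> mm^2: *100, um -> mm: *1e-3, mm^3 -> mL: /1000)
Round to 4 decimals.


V = 28*100 * 89*1e-3 / 1000
= 0.2492 mL

0.2492


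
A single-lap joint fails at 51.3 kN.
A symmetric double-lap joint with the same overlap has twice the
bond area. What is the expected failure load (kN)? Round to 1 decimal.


Double-lap load = 2 * 51.3 = 102.6 kN

102.6


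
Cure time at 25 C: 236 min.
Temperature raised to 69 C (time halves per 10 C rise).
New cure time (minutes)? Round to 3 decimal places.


Acceleration factor = 2^(44/10) = 21.1121
New time = 236 / 21.1121 = 11.178 min

11.178


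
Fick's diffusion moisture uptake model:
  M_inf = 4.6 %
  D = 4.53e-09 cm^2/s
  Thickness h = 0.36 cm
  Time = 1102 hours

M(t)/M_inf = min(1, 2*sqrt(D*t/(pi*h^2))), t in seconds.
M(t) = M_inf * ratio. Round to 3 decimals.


t_sec = 1102 * 3600 = 3967200
ratio = 2*sqrt(4.53e-09*3967200/(pi*0.36^2))
= min(1, 0.420188)
= 0.420188
M(t) = 4.6 * 0.420188 = 1.933 %

1.933


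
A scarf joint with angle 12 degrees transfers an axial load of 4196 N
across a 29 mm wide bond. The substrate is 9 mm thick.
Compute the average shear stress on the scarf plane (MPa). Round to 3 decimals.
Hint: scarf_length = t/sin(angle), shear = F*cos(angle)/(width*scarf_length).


scarf_length = 9 / sin(12 deg) = 43.2876 mm
cos(12 deg) = 0.978148
shear stress = 4196 * 0.978148 / (29 * 43.2876)
= 3.269 MPa

3.269


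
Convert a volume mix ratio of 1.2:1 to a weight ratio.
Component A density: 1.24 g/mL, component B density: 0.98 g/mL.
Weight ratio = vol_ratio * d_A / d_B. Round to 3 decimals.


= 1.2 * 1.24 / 0.98 = 1.518

1.518


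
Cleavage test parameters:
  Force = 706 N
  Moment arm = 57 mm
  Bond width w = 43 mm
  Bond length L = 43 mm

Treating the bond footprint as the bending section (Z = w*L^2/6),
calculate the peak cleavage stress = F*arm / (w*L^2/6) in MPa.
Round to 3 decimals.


M = 706 * 57 = 40242 N*mm
Z = 43 * 43^2 / 6 = 79507 / 6 mm^3
sigma = M / Z = 6 * 40242 / 79507 = 241452 / 79507
= 3.037 MPa

3.037


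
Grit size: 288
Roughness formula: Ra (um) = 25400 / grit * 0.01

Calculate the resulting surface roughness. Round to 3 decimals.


Ra = 25400 / 288 * 0.01
= 0.882 um

0.882


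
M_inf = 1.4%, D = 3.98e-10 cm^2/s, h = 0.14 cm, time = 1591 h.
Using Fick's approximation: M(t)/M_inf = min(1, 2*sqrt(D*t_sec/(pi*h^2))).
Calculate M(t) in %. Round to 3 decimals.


t = 5727600 s
ratio = min(1, 2*sqrt(3.98e-10*5727600/(pi*0.0196)))
= 0.384818
M(t) = 1.4 * 0.384818 = 0.539%

0.539


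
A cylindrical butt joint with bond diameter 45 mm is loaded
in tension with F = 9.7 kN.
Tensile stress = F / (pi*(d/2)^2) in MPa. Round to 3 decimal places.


Area = pi * (45/2)^2 = 1590.4313 mm^2
Stress = 9.7*1000 / 1590.4313
= 6.099 MPa

6.099


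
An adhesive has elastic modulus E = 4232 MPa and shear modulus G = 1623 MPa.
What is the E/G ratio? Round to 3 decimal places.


E/G = 4232 / 1623 = 2.608

2.608


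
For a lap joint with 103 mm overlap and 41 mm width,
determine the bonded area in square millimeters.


Area = 103 * 41 = 4223 mm^2

4223


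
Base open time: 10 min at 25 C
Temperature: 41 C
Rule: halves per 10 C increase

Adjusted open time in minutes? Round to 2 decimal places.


Acceleration = 2^((41-25)/10) = 3.0314
Open time = 10 / 3.0314 = 3.30 min

3.30


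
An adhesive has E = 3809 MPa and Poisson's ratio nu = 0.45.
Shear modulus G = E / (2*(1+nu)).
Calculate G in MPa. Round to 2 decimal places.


G = 3809 / (2*(1+0.45))
= 3809 / 2.90
= 1313.45 MPa

1313.45


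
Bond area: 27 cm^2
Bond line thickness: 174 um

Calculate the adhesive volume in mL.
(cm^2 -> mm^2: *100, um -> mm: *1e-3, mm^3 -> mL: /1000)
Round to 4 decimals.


V = 27*100 * 174*1e-3 / 1000
= 0.4698 mL

0.4698


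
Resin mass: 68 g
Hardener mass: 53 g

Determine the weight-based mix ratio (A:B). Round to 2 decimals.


Ratio = 68 / 53 = 1.28

1.28


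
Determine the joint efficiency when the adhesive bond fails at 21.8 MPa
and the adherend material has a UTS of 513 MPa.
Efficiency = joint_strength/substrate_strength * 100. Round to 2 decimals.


Joint efficiency = 21.8 / 513 * 100
= 4.25%

4.25


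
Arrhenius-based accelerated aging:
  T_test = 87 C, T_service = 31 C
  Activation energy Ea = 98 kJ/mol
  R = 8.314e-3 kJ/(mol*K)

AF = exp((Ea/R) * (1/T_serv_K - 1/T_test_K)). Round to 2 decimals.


T_test_K = 360.15, T_serv_K = 304.15
AF = exp((98/8.314e-3) * (1/304.15 - 1/360.15))
= 414.08

414.08


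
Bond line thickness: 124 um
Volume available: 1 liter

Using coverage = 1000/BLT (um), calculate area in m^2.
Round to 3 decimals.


1 L = 1e6 mm^3, thickness = 124 um = 0.124 mm
Area = 1e6 / 0.124 mm^2 = (1e6 / 0.124) / 1e6 m^2 = 1000 / 124 m^2
= 8.065 m^2

8.065


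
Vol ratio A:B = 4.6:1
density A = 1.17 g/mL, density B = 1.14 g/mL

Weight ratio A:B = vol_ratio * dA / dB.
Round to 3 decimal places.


Weight ratio = 4.6 * 1.17 / 1.14
= 4.721

4.721


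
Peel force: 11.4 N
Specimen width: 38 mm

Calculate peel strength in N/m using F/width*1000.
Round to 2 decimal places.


Peel strength = 11.4 / 38 * 1000 = 300.00 N/m

300.00


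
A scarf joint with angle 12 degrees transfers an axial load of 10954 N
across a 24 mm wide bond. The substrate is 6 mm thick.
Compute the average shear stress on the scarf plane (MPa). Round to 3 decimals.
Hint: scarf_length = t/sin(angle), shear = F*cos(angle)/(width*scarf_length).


scarf_length = 6 / sin(12 deg) = 28.8584 mm
cos(12 deg) = 0.978148
shear stress = 10954 * 0.978148 / (24 * 28.8584)
= 15.470 MPa

15.470


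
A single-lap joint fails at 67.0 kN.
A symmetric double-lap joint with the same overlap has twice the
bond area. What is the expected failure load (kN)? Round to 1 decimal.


Double-lap load = 2 * 67.0 = 134.0 kN

134.0


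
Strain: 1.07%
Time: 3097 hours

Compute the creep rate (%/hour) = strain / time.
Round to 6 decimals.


Creep rate = 1.07 / 3097
= 0.000345 %/h

0.000345


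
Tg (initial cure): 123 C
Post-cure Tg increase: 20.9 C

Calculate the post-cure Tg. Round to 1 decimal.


Post-cure Tg = 123 + 20.9 = 143.9 C

143.9


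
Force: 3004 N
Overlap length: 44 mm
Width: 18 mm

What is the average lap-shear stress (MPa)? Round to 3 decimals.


Average shear stress = F / (overlap * width)
= 3004 / (44 * 18)
= 3.793 MPa

3.793


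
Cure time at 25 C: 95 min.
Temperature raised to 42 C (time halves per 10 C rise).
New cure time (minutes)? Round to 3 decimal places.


Acceleration factor = 2^(17/10) = 3.2490
New time = 95 / 3.2490 = 29.240 min

29.240


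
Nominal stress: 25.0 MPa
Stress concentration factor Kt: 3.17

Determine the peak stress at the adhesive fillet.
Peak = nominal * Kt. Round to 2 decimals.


Peak stress = 25.0 * 3.17
= 79.25 MPa

79.25


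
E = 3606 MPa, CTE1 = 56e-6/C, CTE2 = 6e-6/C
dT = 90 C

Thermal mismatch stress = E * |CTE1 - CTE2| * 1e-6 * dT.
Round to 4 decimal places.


= 3606 * 50e-6 * 90
= 16.2270 MPa

16.2270


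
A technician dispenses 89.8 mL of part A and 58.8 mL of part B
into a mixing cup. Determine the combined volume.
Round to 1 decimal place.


Combined volume = 89.8 + 58.8
= 148.6 mL

148.6


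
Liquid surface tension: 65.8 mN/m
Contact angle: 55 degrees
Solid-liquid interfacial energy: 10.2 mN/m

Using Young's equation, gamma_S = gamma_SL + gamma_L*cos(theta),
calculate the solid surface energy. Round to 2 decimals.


gamma_S = 10.2 + 65.8 * cos(55)
= 47.94 mN/m

47.94


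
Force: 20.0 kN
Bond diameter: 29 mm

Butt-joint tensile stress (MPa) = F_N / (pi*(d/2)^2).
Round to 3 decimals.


F_N = 20.0 * 1000 = 20000.0 N
A = pi*(14.5)^2 = 660.5199 mm^2
stress = 20000.0 / 660.5199 = 30.279 MPa

30.279


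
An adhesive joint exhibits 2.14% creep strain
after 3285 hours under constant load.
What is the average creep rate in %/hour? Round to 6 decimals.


Creep rate = strain / time
= 2.14 / 3285
= 0.000651 %/h

0.000651


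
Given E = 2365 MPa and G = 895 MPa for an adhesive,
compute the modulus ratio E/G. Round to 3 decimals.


E/G ratio = 2365 / 895 = 2.642

2.642


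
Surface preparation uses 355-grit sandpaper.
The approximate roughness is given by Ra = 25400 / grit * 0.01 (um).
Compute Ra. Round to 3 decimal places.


Ra = 25400 / 355 * 0.01
= 254 / 355
= 0.715 um

0.715


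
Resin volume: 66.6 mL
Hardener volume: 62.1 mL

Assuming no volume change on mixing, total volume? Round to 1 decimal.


V_total = 66.6 + 62.1 = 128.7 mL

128.7


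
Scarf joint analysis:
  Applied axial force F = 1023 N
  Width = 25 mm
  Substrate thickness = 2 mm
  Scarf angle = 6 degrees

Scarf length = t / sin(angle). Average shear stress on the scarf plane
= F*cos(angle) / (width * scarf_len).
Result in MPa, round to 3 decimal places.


Scarf length = 2 / sin(6 deg) = 19.1335 mm
cos(6 deg) = 0.994522
Shear = 1023 * 0.994522 / (25 * 19.1335)
= 2.127 MPa

2.127


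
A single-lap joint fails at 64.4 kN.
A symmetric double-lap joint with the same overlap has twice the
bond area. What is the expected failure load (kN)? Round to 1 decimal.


Double-lap load = 2 * 64.4 = 128.8 kN

128.8


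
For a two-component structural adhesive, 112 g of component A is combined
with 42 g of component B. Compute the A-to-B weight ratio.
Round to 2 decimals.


Weight ratio A:B = 112 / 42
= 2.67

2.67


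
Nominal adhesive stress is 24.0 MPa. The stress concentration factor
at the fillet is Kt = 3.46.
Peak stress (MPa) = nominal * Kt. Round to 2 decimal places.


Peak = 24.0 * 3.46 = 83.04 MPa

83.04


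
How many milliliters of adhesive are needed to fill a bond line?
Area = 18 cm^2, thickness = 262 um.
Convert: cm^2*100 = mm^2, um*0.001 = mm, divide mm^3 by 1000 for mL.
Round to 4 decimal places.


= (18 * 100) * (262 * 0.001) / 1000
= 0.4716 mL

0.4716


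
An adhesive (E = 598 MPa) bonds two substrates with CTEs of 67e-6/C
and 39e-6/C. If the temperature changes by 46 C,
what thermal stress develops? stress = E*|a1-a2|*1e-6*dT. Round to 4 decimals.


Stress = 598 * |67 - 39| * 1e-6 * 46
= 0.7702 MPa

0.7702


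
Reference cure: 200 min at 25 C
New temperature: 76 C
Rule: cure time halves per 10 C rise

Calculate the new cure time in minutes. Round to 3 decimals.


factor = 2^((76-25)/10) = 34.2968
t_new = 200 / 34.2968 = 5.831 min

5.831


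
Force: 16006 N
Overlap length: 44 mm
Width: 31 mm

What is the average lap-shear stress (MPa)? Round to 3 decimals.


Average shear stress = F / (overlap * width)
= 16006 / (44 * 31)
= 11.735 MPa

11.735


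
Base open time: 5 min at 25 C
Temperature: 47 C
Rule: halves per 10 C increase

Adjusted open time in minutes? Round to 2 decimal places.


Acceleration = 2^((47-25)/10) = 4.5948
Open time = 5 / 4.5948 = 1.09 min

1.09


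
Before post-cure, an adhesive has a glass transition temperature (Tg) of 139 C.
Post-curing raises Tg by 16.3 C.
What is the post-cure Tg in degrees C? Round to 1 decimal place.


Tg_post = Tg_base + delta_Tg
= 139 + 16.3
= 155.3 C

155.3


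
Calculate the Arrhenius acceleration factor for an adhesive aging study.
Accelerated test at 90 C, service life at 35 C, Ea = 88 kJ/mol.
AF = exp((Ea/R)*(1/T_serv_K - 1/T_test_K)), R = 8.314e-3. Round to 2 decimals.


T_test = 363.15 K, T_serv = 308.15 K
Ea/R = 88 / 0.008314 = 10584.56
AF = exp(10584.56 * (1/308.15 - 1/363.15))
= 181.67

181.67


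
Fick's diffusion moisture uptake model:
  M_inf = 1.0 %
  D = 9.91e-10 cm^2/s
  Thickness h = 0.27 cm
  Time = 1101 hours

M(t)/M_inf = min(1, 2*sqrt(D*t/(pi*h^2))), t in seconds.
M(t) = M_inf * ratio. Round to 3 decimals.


t_sec = 1101 * 3600 = 3963600
ratio = 2*sqrt(9.91e-10*3963600/(pi*0.27^2))
= min(1, 0.261923)
= 0.261923
M(t) = 1.0 * 0.261923 = 0.262 %

0.262


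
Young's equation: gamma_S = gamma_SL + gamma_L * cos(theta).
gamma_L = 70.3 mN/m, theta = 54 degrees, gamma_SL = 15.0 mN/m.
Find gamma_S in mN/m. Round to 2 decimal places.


cos(54 deg) = 0.587785
gamma_S = 15.0 + 70.3 * 0.587785
= 56.32 mN/m

56.32


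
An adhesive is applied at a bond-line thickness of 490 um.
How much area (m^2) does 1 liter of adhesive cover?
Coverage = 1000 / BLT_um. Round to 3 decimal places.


Coverage = 1000 / 490 = 2.041 m^2

2.041


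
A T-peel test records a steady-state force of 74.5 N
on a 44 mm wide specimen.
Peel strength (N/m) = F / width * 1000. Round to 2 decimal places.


Peel strength = 74.5 / 44 * 1000
= 1693.18 N/m

1693.18


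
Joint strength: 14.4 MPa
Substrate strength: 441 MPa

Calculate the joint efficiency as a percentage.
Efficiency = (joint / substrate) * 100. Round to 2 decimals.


Efficiency = (14.4 / 441) * 100 = 3.27%

3.27


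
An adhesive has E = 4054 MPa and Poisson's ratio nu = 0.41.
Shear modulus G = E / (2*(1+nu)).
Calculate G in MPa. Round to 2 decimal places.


G = 4054 / (2*(1+0.41))
= 4054 / 2.82
= 1437.59 MPa

1437.59


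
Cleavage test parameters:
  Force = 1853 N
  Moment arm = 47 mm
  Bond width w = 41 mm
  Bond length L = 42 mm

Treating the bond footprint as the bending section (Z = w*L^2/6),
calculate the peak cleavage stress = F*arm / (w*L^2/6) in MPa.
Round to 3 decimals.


M = 1853 * 47 = 87091 N*mm
Z = 41 * 42^2 / 6 = 72324 / 6 mm^3
sigma = M / Z = 6 * 87091 / 72324 = 522546 / 72324
= 7.225 MPa

7.225


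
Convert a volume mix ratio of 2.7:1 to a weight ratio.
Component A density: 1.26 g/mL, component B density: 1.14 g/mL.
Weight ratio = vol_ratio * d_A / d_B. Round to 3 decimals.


= 2.7 * 1.26 / 1.14 = 2.984

2.984


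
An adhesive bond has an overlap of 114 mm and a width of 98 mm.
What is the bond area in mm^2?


Bond area = overlap * width
= 114 * 98
= 11172 mm^2

11172


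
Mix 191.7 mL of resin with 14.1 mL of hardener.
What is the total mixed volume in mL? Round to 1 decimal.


Total = 191.7 + 14.1 = 205.8 mL

205.8


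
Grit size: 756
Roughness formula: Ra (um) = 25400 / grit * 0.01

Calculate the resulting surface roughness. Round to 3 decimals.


Ra = 25400 / 756 * 0.01
= 0.336 um

0.336


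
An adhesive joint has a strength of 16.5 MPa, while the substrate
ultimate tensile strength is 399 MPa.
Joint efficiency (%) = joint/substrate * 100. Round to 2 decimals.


Efficiency = 16.5 / 399 * 100
= 4.14%

4.14


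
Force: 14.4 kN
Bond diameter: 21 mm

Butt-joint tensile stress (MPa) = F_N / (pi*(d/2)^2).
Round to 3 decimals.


F_N = 14.4 * 1000 = 14400.0 N
A = pi*(10.5)^2 = 346.3606 mm^2
stress = 14400.0 / 346.3606 = 41.575 MPa

41.575


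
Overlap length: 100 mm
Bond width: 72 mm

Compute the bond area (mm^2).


Bond area = 100 * 72 = 7200 mm^2

7200


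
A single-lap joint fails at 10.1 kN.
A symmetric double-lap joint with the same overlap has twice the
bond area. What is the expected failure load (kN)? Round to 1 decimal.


Double-lap load = 2 * 10.1 = 20.2 kN

20.2


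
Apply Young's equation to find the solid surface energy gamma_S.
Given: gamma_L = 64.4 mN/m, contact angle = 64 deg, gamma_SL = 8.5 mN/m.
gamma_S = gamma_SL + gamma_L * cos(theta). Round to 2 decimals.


theta_rad = 64 * pi/180 = 1.117011
gamma_S = 8.5 + 64.4 * cos(1.117011)
= 36.73 mN/m

36.73


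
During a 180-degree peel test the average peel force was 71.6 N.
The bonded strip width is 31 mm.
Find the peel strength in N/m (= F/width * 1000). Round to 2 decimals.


Peel strength = F/width * 1000
= 71.6 / 31 * 1000
= 2309.68 N/m

2309.68


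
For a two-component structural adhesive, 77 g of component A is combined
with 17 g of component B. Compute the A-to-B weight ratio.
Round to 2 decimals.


Weight ratio A:B = 77 / 17
= 4.53

4.53


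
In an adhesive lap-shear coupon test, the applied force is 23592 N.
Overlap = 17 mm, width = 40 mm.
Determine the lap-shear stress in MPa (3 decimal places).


stress = F / (overlap * width)
= 23592 / (17 * 40)
= 34.694 MPa

34.694


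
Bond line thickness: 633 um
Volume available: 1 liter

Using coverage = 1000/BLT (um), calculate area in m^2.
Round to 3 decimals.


1 L = 1e6 mm^3, thickness = 633 um = 0.633 mm
Area = 1e6 / 0.633 mm^2 = (1e6 / 0.633) / 1e6 m^2 = 1000 / 633 m^2
= 1.580 m^2

1.580


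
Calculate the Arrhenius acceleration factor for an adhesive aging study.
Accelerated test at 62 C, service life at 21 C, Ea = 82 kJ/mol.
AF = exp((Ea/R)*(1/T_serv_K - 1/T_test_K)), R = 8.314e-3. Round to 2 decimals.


T_test = 335.15 K, T_serv = 294.15 K
Ea/R = 82 / 0.008314 = 9862.88
AF = exp(9862.88 * (1/294.15 - 1/335.15))
= 60.45

60.45


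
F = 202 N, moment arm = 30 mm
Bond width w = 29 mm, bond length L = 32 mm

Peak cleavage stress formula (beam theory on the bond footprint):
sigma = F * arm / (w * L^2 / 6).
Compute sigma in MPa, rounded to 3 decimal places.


sigma = (202 * 30) / (29 * 1024 / 6)
= 6060 * 6 / 29696
= 36360 / 29696
= 1.224 MPa

1.224


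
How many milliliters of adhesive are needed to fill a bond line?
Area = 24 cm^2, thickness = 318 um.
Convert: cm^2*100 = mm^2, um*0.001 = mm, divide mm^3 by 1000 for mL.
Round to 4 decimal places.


= (24 * 100) * (318 * 0.001) / 1000
= 0.7632 mL

0.7632


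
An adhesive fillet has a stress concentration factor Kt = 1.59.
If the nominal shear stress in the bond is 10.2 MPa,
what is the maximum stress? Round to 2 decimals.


Max stress = 10.2 * 1.59 = 16.22 MPa

16.22


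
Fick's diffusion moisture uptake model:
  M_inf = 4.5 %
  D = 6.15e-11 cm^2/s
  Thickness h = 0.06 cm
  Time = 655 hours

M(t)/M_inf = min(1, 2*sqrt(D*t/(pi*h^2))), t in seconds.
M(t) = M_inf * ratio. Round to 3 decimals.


t_sec = 655 * 3600 = 2358000
ratio = 2*sqrt(6.15e-11*2358000/(pi*0.06^2))
= min(1, 0.226471)
= 0.226471
M(t) = 4.5 * 0.226471 = 1.019 %

1.019


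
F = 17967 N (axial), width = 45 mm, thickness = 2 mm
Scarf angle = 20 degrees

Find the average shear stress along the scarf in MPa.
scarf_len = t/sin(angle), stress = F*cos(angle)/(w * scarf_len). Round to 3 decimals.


scarf_len = 2/sin(20 deg) = 5.8476
cos(20 deg) = 0.939693
stress = 17967*0.939693/(45*5.8476) = 64.161 MPa

64.161


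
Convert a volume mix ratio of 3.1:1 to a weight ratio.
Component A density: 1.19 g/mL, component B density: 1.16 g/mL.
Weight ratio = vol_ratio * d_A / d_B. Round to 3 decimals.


= 3.1 * 1.19 / 1.16 = 3.180

3.180


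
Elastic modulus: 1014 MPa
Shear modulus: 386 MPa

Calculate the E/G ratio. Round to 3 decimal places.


E / G = 1014 / 386 = 2.627

2.627


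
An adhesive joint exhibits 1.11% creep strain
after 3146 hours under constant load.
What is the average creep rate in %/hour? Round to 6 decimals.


Creep rate = strain / time
= 1.11 / 3146
= 0.000353 %/h

0.000353


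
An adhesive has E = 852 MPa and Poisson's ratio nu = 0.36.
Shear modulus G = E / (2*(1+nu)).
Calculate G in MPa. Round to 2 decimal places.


G = 852 / (2*(1+0.36))
= 852 / 2.72
= 313.24 MPa

313.24


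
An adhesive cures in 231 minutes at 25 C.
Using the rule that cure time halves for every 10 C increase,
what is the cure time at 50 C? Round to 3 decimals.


Factor = 2^((50 - 25) / 10) = 5.6569
Cure time = 231 / 5.6569
= 40.835 minutes

40.835


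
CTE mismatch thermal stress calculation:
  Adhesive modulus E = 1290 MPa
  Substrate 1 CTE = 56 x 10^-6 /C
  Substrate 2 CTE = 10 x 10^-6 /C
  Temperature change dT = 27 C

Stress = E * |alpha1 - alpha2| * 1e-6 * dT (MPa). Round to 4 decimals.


delta_alpha = |56 - 10| = 46 x 10^-6/C
Stress = 1290 * 46e-6 * 27
= 1.6022 MPa

1.6022


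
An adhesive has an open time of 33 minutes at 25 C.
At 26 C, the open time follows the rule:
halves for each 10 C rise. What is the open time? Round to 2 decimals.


Factor = 2^((26-25)/10) = 1.0718
Open time = 33 / 1.0718 = 30.79 min

30.79


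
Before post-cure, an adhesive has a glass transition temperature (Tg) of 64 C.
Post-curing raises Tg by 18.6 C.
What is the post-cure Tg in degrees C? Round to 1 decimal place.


Tg_post = Tg_base + delta_Tg
= 64 + 18.6
= 82.6 C

82.6


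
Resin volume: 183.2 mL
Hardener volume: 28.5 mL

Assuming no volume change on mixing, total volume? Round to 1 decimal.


V_total = 183.2 + 28.5 = 211.7 mL

211.7


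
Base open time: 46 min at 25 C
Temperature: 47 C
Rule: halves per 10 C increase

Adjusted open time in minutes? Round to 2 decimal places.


Acceleration = 2^((47-25)/10) = 4.5948
Open time = 46 / 4.5948 = 10.01 min

10.01


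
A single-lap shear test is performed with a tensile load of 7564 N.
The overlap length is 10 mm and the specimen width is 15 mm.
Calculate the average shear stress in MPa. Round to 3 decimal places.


Shear stress = F / (overlap * width)
= 7564 / (10 * 15)
= 7564 / 150
= 50.427 MPa

50.427


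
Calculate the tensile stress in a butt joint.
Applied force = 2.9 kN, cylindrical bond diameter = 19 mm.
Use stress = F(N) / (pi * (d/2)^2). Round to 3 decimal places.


A = pi * 9.5^2 = 283.5287 mm^2
sigma = 2900.0 / 283.5287 = 10.228 MPa

10.228


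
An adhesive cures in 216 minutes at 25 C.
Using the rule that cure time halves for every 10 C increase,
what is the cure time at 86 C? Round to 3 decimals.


Factor = 2^((86 - 25) / 10) = 68.5935
Cure time = 216 / 68.5935
= 3.149 minutes

3.149


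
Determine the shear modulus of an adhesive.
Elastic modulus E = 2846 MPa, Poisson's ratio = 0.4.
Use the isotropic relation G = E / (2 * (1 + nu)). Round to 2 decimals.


G = 2846 / (2*(1+0.4)) = 2846 / 2.80
= 1016.43 MPa

1016.43


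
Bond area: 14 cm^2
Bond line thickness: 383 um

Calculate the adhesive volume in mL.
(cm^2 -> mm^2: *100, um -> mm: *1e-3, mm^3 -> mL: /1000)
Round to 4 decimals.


V = 14*100 * 383*1e-3 / 1000
= 0.5362 mL

0.5362


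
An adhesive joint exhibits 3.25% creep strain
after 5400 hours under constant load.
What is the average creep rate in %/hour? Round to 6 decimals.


Creep rate = strain / time
= 3.25 / 5400
= 0.000602 %/h

0.000602


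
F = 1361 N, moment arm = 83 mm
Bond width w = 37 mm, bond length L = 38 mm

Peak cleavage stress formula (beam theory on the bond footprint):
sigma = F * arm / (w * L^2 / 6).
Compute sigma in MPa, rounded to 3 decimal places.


sigma = (1361 * 83) / (37 * 1444 / 6)
= 112963 * 6 / 53428
= 677778 / 53428
= 12.686 MPa

12.686


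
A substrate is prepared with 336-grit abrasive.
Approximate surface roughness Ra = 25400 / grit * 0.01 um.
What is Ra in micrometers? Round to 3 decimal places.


Ra = 25400 / 336 * 0.01 = 0.756 um

0.756


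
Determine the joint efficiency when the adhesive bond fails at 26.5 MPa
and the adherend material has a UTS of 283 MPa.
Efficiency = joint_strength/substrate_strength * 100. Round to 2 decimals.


Joint efficiency = 26.5 / 283 * 100
= 9.36%

9.36


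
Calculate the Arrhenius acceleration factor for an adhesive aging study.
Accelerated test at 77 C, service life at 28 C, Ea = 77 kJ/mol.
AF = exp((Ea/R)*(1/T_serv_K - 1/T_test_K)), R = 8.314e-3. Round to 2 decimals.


T_test = 350.15 K, T_serv = 301.15 K
Ea/R = 77 / 0.008314 = 9261.49
AF = exp(9261.49 * (1/301.15 - 1/350.15))
= 73.97

73.97


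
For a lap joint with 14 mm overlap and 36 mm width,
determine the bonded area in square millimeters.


Area = 14 * 36 = 504 mm^2

504


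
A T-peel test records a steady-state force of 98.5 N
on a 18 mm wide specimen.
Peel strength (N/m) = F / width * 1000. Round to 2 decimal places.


Peel strength = 98.5 / 18 * 1000
= 5472.22 N/m

5472.22


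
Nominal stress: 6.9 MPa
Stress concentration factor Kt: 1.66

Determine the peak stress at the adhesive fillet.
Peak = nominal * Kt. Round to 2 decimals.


Peak stress = 6.9 * 1.66
= 11.45 MPa

11.45


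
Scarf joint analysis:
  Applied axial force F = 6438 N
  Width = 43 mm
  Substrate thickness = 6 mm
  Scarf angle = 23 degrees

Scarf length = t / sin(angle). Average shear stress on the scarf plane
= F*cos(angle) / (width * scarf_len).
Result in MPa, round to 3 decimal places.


Scarf length = 6 / sin(23 deg) = 15.3558 mm
cos(23 deg) = 0.920505
Shear = 6438 * 0.920505 / (43 * 15.3558)
= 8.975 MPa

8.975


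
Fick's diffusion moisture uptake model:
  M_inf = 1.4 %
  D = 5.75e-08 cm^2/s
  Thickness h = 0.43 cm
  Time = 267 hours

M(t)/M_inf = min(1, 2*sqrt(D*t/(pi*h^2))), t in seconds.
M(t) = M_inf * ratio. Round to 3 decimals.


t_sec = 267 * 3600 = 961200
ratio = 2*sqrt(5.75e-08*961200/(pi*0.43^2))
= min(1, 0.616918)
= 0.616918
M(t) = 1.4 * 0.616918 = 0.864 %

0.864


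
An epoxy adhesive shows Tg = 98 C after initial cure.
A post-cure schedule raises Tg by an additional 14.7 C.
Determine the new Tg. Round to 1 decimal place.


New Tg = 98 + 14.7
= 112.7 C

112.7


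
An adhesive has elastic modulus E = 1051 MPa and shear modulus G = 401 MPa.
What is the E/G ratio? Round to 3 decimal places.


E/G = 1051 / 401 = 2.621

2.621


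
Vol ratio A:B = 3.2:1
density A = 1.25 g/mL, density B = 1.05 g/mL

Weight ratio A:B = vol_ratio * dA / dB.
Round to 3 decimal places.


Weight ratio = 3.2 * 1.25 / 1.05
= 3.810

3.810


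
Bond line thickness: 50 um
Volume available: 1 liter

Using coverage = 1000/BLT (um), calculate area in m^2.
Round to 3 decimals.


1 L = 1e6 mm^3, thickness = 50 um = 0.05 mm
Area = 1e6 / 0.05 mm^2 = (1e6 / 0.05) / 1e6 m^2 = 1000 / 50 m^2
= 20.000 m^2

20.000


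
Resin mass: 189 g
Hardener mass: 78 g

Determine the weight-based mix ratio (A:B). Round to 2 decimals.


Ratio = 189 / 78 = 2.42

2.42


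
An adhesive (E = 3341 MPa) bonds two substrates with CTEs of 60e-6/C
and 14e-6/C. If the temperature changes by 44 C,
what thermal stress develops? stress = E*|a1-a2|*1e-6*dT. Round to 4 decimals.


Stress = 3341 * |60 - 14| * 1e-6 * 44
= 6.7622 MPa

6.7622


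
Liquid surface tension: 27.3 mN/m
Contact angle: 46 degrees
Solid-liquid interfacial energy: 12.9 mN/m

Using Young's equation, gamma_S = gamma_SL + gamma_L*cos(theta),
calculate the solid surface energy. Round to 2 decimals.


gamma_S = 12.9 + 27.3 * cos(46)
= 31.86 mN/m

31.86


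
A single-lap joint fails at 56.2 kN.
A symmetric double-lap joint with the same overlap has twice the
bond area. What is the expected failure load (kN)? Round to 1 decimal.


Double-lap load = 2 * 56.2 = 112.4 kN

112.4


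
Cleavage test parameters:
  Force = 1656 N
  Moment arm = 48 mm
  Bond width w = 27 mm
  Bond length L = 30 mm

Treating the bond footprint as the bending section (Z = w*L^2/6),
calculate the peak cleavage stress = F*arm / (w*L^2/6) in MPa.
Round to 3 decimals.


M = 1656 * 48 = 79488 N*mm
Z = 27 * 30^2 / 6 = 24300 / 6 mm^3
sigma = M / Z = 6 * 79488 / 24300 = 476928 / 24300
= 19.627 MPa

19.627


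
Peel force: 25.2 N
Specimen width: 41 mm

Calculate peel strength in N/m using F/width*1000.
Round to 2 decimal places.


Peel strength = 25.2 / 41 * 1000 = 614.63 N/m

614.63


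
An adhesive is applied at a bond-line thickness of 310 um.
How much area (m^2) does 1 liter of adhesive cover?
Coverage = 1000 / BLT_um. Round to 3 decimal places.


Coverage = 1000 / 310 = 3.226 m^2

3.226


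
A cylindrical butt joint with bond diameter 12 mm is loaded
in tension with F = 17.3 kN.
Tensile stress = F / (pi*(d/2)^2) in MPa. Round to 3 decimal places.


Area = pi * (12/2)^2 = 113.0973 mm^2
Stress = 17.3*1000 / 113.0973
= 152.966 MPa

152.966


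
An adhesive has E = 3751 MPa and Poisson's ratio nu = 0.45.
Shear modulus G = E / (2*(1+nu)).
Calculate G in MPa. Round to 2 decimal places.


G = 3751 / (2*(1+0.45))
= 3751 / 2.90
= 1293.45 MPa

1293.45


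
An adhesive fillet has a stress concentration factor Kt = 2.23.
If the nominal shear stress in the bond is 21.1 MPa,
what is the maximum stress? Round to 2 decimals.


Max stress = 21.1 * 2.23 = 47.05 MPa

47.05


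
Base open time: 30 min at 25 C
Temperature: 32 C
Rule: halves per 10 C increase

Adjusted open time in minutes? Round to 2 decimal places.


Acceleration = 2^((32-25)/10) = 1.6245
Open time = 30 / 1.6245 = 18.47 min

18.47


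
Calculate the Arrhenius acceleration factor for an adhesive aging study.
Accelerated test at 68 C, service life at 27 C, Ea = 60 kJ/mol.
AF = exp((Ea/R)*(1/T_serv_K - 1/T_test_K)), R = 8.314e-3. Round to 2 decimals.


T_test = 341.15 K, T_serv = 300.15 K
Ea/R = 60 / 0.008314 = 7216.74
AF = exp(7216.74 * (1/300.15 - 1/341.15))
= 17.99

17.99


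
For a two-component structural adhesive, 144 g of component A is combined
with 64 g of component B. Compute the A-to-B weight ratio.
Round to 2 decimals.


Weight ratio A:B = 144 / 64
= 2.25

2.25


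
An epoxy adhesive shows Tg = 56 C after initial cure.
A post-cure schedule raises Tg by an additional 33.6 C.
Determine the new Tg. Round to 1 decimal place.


New Tg = 56 + 33.6
= 89.6 C

89.6


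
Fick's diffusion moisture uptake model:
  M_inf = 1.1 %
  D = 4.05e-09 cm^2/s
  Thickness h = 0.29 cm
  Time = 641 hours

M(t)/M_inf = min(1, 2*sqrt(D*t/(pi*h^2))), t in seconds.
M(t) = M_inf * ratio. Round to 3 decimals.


t_sec = 641 * 3600 = 2307600
ratio = 2*sqrt(4.05e-09*2307600/(pi*0.29^2))
= min(1, 0.376153)
= 0.376153
M(t) = 1.1 * 0.376153 = 0.414 %

0.414


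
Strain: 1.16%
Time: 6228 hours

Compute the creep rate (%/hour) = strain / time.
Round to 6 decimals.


Creep rate = 1.16 / 6228
= 0.000186 %/h

0.000186


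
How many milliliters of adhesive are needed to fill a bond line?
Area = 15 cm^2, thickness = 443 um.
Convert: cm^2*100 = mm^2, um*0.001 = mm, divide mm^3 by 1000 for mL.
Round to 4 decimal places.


= (15 * 100) * (443 * 0.001) / 1000
= 0.6645 mL

0.6645


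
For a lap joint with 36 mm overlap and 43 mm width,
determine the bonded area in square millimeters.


Area = 36 * 43 = 1548 mm^2

1548


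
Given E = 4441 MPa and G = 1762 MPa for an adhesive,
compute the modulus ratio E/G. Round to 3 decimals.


E/G ratio = 4441 / 1762 = 2.520

2.520


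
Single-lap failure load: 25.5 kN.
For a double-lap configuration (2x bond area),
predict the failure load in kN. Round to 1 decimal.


Failure load = 25.5 * 2 = 51.0 kN

51.0


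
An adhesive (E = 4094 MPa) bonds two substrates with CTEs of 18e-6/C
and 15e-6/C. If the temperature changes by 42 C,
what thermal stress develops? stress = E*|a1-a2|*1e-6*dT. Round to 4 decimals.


Stress = 4094 * |18 - 15| * 1e-6 * 42
= 0.5158 MPa

0.5158


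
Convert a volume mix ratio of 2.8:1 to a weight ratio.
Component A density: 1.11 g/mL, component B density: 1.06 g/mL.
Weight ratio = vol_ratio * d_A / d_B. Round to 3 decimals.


= 2.8 * 1.11 / 1.06 = 2.932

2.932


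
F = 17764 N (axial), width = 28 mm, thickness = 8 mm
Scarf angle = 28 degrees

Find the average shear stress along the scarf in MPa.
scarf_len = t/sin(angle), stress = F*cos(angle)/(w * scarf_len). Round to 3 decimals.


scarf_len = 8/sin(28 deg) = 17.0404
cos(28 deg) = 0.882948
stress = 17764*0.882948/(28*17.0404) = 32.873 MPa

32.873


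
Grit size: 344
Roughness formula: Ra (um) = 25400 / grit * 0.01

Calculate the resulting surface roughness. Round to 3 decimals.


Ra = 25400 / 344 * 0.01
= 0.738 um

0.738


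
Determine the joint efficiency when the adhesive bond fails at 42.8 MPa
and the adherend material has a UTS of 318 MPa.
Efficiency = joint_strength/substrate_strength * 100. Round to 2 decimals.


Joint efficiency = 42.8 / 318 * 100
= 13.46%

13.46


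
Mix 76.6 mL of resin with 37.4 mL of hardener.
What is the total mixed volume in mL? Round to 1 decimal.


Total = 76.6 + 37.4 = 114.0 mL

114.0


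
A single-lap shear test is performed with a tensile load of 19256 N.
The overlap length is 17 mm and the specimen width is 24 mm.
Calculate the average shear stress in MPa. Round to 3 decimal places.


Shear stress = F / (overlap * width)
= 19256 / (17 * 24)
= 19256 / 408
= 47.196 MPa

47.196


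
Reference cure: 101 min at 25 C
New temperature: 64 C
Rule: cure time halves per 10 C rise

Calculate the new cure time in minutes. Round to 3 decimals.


factor = 2^((64-25)/10) = 14.9285
t_new = 101 / 14.9285 = 6.766 min

6.766


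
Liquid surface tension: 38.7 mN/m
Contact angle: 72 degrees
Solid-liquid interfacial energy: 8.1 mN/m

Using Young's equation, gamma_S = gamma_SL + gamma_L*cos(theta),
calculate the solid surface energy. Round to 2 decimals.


gamma_S = 8.1 + 38.7 * cos(72)
= 20.06 mN/m

20.06


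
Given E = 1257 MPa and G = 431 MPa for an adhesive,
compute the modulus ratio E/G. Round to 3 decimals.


E/G ratio = 1257 / 431 = 2.916

2.916


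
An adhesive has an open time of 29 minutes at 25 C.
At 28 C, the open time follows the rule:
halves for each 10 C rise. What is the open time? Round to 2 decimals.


Factor = 2^((28-25)/10) = 1.2311
Open time = 29 / 1.2311 = 23.56 min

23.56


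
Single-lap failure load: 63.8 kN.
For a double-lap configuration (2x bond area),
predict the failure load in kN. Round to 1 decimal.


Failure load = 63.8 * 2 = 127.6 kN

127.6


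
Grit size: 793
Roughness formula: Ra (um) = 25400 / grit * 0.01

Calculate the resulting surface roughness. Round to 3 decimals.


Ra = 25400 / 793 * 0.01
= 0.320 um

0.320


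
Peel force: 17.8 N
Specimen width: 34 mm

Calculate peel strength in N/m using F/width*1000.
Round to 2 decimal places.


Peel strength = 17.8 / 34 * 1000 = 523.53 N/m

523.53


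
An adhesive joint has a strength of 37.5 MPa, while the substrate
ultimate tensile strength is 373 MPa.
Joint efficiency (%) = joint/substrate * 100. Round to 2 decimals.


Efficiency = 37.5 / 373 * 100
= 10.05%

10.05


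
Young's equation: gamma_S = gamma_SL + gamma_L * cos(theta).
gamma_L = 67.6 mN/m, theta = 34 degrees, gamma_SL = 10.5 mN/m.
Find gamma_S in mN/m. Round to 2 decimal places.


cos(34 deg) = 0.829038
gamma_S = 10.5 + 67.6 * 0.829038
= 66.54 mN/m

66.54


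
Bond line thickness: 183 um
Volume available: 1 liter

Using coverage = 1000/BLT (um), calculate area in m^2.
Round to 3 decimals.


1 L = 1e6 mm^3, thickness = 183 um = 0.183 mm
Area = 1e6 / 0.183 mm^2 = (1e6 / 0.183) / 1e6 m^2 = 1000 / 183 m^2
= 5.464 m^2

5.464


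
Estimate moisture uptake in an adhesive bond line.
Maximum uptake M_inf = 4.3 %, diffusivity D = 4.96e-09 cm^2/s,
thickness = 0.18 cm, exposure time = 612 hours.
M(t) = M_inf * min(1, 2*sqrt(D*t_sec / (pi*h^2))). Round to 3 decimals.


Convert time: 612 h = 2203200 s
ratio = min(1, 2*sqrt(4.96e-09*2203200/(pi*0.18^2)))
= 0.655315
M(t) = 4.3 * 0.655315 = 2.818%

2.818


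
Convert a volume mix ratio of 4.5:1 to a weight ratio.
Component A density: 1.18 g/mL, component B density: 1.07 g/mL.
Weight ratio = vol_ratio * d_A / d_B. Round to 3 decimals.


= 4.5 * 1.18 / 1.07 = 4.963

4.963


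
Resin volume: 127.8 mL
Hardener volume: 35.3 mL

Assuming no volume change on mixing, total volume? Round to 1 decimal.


V_total = 127.8 + 35.3 = 163.1 mL

163.1


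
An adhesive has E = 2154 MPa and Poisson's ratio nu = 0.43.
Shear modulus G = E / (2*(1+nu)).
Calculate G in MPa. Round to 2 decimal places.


G = 2154 / (2*(1+0.43))
= 2154 / 2.86
= 753.15 MPa

753.15


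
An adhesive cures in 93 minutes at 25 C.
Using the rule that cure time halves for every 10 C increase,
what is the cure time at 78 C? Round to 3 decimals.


Factor = 2^((78 - 25) / 10) = 39.3966
Cure time = 93 / 39.3966
= 2.361 minutes

2.361


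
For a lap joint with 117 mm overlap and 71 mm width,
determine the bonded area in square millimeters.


Area = 117 * 71 = 8307 mm^2

8307


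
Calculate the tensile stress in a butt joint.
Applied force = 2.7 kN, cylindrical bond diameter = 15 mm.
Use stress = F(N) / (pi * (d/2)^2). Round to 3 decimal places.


A = pi * 7.5^2 = 176.7146 mm^2
sigma = 2700.0 / 176.7146 = 15.279 MPa

15.279


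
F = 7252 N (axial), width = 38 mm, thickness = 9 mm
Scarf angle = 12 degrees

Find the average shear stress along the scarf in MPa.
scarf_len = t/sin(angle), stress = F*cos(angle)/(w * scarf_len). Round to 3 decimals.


scarf_len = 9/sin(12 deg) = 43.2876
cos(12 deg) = 0.978148
stress = 7252*0.978148/(38*43.2876) = 4.312 MPa

4.312


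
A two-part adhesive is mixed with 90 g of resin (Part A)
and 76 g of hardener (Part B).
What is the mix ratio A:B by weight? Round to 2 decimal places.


Mix ratio = mass_A / mass_B
= 90 / 76
= 1.18

1.18


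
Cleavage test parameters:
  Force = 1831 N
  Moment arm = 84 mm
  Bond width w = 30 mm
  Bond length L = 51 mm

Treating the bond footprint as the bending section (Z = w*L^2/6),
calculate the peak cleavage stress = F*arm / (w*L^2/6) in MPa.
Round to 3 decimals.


M = 1831 * 84 = 153804 N*mm
Z = 30 * 51^2 / 6 = 78030 / 6 mm^3
sigma = M / Z = 6 * 153804 / 78030 = 922824 / 78030
= 11.827 MPa

11.827


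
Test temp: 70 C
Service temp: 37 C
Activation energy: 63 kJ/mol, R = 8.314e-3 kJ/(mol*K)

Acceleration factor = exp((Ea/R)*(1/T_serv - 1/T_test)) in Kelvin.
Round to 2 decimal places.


AF = exp((63/0.008314)*(1/310.15 - 1/343.15))
= 10.48

10.48


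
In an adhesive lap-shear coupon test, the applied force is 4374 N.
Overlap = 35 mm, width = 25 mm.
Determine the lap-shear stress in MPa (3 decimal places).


stress = F / (overlap * width)
= 4374 / (35 * 25)
= 4.999 MPa

4.999


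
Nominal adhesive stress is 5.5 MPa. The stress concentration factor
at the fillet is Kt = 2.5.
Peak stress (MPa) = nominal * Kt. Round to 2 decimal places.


Peak = 5.5 * 2.5 = 13.75 MPa

13.75


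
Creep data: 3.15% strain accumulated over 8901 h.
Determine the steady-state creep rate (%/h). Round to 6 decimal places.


Rate = 3.15 / 8901 = 0.000354 %/h

0.000354


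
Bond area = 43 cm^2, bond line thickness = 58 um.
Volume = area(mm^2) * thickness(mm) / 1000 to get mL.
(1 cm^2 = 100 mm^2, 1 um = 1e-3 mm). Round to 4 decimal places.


area_mm2 = 43 * 100 = 4300
blt_mm = 58 * 1e-3 = 0.058
vol_mm3 = 4300 * 0.058 = 249.4
vol_mL = 249.4 / 1000 = 0.2494 mL

0.2494


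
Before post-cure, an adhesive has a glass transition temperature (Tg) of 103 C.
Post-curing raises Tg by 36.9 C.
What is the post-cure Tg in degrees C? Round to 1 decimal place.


Tg_post = Tg_base + delta_Tg
= 103 + 36.9
= 139.9 C

139.9


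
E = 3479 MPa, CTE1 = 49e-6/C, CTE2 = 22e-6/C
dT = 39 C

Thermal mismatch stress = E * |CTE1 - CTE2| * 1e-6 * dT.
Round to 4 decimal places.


= 3479 * 27e-6 * 39
= 3.6634 MPa

3.6634


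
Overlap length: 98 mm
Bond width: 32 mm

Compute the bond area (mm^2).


Bond area = 98 * 32 = 3136 mm^2

3136


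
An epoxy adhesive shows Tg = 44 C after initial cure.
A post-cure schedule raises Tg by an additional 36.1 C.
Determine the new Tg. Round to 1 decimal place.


New Tg = 44 + 36.1
= 80.1 C

80.1


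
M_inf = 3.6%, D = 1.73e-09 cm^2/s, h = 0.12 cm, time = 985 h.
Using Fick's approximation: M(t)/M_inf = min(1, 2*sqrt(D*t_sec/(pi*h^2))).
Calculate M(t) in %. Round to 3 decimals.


t = 3546000 s
ratio = min(1, 2*sqrt(1.73e-09*3546000/(pi*0.0144)))
= 0.736489
M(t) = 3.6 * 0.736489 = 2.651%

2.651


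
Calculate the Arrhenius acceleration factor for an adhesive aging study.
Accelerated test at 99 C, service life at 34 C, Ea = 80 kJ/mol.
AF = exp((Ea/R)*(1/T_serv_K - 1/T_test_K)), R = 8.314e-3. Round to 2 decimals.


T_test = 372.15 K, T_serv = 307.15 K
Ea/R = 80 / 0.008314 = 9622.32
AF = exp(9622.32 * (1/307.15 - 1/372.15))
= 237.87

237.87


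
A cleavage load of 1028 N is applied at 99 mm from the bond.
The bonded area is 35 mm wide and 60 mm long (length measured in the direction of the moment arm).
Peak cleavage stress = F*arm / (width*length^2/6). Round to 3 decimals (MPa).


Moment = 1028 * 99 = 101772 N*mm
Section modulus = 35 * 3600 / 6 = 126000 / 6 mm^3
Stress = 101772 / (126000 / 6) = 610632 / 126000
= 4.846 MPa

4.846
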